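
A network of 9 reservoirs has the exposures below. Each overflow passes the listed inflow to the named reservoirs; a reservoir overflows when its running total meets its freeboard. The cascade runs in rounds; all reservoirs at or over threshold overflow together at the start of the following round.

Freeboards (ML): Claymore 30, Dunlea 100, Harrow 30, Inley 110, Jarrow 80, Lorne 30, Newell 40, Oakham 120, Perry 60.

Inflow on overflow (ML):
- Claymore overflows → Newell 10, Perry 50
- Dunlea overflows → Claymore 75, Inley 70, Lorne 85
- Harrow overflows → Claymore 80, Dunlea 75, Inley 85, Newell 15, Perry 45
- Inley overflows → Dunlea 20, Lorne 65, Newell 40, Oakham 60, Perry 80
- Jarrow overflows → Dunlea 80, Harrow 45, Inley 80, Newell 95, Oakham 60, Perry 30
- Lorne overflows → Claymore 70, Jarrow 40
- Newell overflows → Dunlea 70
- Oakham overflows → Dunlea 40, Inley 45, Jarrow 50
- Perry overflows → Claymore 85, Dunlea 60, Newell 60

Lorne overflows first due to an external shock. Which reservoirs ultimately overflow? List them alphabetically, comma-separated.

Round 1 — Lorne overflows (initial).
  Claymore: +70 → 70 ≥ 30
  Jarrow: +40 → 40 < 80
Round 2 — Claymore overflows.
  Newell: +10 → 10 < 40
  Perry: +50 → 50 < 60
No further overflows.

Claymore, Lorne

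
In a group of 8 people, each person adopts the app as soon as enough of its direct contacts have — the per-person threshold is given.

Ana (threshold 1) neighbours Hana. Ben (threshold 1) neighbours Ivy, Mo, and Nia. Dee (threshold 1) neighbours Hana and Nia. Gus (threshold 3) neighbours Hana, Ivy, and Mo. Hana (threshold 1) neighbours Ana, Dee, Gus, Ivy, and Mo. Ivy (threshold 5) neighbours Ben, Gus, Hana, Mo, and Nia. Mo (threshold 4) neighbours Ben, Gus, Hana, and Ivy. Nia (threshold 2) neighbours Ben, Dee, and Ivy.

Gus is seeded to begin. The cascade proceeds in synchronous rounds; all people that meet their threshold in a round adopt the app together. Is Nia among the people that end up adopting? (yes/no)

no

Round 1 — Gus adopts the app (initial).
Round 2 — checking thresholds:
  Hana: 1 of 5 neighbours ≥ 1, adopts the app.
  Ivy: 1 of 5 neighbours < 5, holds.
  Mo: 1 of 4 neighbours < 4, holds.
Round 3 — checking thresholds:
  Ana: 1 of 1 neighbours ≥ 1, adopts the app.
  Dee: 1 of 2 neighbours ≥ 1, adopts the app.
  Ivy: 2 of 5 neighbours < 5, holds.
  Mo: 2 of 4 neighbours < 4, holds.
Round 4 — no new adoptions; cascade stops.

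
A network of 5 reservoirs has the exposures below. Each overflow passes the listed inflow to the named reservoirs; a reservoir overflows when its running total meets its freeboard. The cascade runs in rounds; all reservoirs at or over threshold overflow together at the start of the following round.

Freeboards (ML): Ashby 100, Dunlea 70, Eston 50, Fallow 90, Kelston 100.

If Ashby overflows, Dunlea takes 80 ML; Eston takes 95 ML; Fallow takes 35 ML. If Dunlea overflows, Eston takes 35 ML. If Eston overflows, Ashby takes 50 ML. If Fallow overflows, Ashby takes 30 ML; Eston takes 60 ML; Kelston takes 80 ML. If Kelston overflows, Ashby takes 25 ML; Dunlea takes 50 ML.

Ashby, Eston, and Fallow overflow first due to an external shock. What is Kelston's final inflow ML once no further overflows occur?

Round 1 — Ashby, Eston, Fallow overflow (initial).
  Dunlea: +80 → 80 ≥ 70
  Kelston: +80 → 80 < 100
Round 2 — Dunlea overflows.
No further overflows.

80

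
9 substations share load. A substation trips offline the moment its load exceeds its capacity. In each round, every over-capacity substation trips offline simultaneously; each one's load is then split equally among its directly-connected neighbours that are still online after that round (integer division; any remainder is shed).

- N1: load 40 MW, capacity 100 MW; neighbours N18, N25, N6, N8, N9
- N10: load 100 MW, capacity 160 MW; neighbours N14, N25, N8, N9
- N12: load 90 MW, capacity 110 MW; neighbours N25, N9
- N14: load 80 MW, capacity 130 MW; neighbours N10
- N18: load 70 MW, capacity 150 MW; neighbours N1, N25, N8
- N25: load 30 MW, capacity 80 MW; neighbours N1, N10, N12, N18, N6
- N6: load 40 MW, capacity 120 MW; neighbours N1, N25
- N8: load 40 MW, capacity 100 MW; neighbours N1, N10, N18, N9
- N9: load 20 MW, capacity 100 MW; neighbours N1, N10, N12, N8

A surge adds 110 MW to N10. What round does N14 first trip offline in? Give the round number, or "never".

Round 1 — N10 at 210 > 160. N10 trips offline.
  N10 sheds 210 MW to N14, N25, N8, N9: 52 each (2 lost).
    N14: 80+52 = 132 > 130
    N25: 30+52 = 82 > 80
    N8: 40+52 = 92 ≤ 100
    N9: 20+52 = 72 ≤ 100
Round 2 — N14, N25 trip offline.
  N14 sheds 132 MW: no online neighbours, lost.
  N25 sheds 82 MW to N1, N12, N18, N6: 20 each (2 lost).
    N1: 40+20 = 60 ≤ 100
    N12: 90+20 = 110 ≤ 110
    N18: 70+20 = 90 ≤ 150
    N6: 40+20 = 60 ≤ 120
No further trips.

2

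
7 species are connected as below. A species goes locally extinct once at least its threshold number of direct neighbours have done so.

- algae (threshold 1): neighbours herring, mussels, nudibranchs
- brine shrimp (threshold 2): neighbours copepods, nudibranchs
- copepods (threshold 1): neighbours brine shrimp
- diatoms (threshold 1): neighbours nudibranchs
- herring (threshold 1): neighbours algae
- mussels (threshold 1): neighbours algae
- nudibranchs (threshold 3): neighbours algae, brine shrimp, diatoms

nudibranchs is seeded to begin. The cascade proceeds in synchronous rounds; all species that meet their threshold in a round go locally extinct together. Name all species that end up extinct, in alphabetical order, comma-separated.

algae, diatoms, herring, mussels, nudibranchs

Round 1 — nudibranchs goes locally extinct (initial).
Round 2 — checking thresholds:
  algae: 1 of 3 neighbours ≥ 1, goes locally extinct.
  brine shrimp: 1 of 2 neighbours < 2, holds.
  diatoms: 1 of 1 neighbours ≥ 1, goes locally extinct.
Round 3 — checking thresholds:
  brine shrimp: 1 of 2 neighbours < 2, holds.
  herring: 1 of 1 neighbours ≥ 1, goes locally extinct.
  mussels: 1 of 1 neighbours ≥ 1, goes locally extinct.
Round 4 — no new extinctions; cascade stops.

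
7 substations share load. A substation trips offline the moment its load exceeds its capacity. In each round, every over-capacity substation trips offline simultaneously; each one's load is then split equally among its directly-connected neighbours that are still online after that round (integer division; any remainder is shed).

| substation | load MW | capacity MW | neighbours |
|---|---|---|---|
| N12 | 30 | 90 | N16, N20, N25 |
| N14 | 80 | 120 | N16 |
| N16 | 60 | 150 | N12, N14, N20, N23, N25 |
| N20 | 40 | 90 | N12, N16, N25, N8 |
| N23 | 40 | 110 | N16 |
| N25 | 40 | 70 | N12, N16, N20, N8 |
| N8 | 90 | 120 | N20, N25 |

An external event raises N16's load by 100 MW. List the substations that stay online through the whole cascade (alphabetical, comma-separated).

Round 1 — N16 at 160 > 150. N16 trips offline.
  N16 sheds 160 MW to N12, N14, N20, N23, N25: 32 each.
    N12: 30+32 = 62 ≤ 90
    N14: 80+32 = 112 ≤ 120
    N20: 40+32 = 72 ≤ 90
    N23: 40+32 = 72 ≤ 110
    N25: 40+32 = 72 > 70
Round 2 — N25 trips offline.
  N25 sheds 72 MW to N12, N20, N8: 24 each.
    N12: 62+24 = 86 ≤ 90
    N20: 72+24 = 96 > 90
    N8: 90+24 = 114 ≤ 120
Round 3 — N20 trips offline.
  N20 sheds 96 MW to N12, N8: 48 each.
    N12: 86+48 = 134 > 90
    N8: 114+48 = 162 > 120
Round 4 — N12, N8 trip offline.
  N12 sheds 134 MW: no online neighbours, lost.
  N8 sheds 162 MW: no online neighbours, lost.
No further trips.

N14, N23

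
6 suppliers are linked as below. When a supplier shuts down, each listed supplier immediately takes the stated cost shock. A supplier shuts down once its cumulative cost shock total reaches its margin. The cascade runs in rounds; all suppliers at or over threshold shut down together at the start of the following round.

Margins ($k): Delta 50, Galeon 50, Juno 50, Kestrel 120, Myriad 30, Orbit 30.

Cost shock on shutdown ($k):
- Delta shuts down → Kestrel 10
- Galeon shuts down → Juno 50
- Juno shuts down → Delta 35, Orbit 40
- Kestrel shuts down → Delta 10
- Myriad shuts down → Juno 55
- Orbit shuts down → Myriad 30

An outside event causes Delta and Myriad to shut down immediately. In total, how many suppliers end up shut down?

Round 1 — Delta, Myriad shut down (initial).
  Juno: +55 → 55 ≥ 50
  Kestrel: +10 → 10 < 120
Round 2 — Juno shuts down.
  Orbit: +40 → 40 ≥ 30
Round 3 — Orbit shuts down.
No further shutdowns.

4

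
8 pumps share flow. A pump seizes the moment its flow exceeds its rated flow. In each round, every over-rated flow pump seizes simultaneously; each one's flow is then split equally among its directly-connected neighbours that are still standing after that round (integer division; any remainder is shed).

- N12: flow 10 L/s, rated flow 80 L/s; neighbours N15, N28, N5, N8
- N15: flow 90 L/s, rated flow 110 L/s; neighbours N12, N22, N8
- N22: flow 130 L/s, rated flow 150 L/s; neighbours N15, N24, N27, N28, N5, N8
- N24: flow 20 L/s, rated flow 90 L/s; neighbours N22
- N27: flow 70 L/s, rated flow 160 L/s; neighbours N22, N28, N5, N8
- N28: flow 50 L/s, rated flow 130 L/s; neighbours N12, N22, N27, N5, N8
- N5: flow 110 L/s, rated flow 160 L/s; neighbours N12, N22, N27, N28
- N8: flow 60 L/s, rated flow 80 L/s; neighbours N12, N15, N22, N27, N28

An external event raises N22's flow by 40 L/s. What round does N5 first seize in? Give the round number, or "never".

4

Round 1 — N22 at 170 > 150. N22 seizes.
  N22 sheds 170 L/s to N15, N24, N27, N28, N5, N8: 28 each (2 lost).
    N15: 90+28 = 118 > 110
    N24: 20+28 = 48 ≤ 90
    N27: 70+28 = 98 ≤ 160
    N28: 50+28 = 78 ≤ 130
    N5: 110+28 = 138 ≤ 160
    N8: 60+28 = 88 > 80
Round 2 — N15, N8 seize.
  N15 sheds 118 L/s to N12: 118 each.
    N12: 10+118 = 128 > 80
  N8 sheds 88 L/s to N12, N27, N28: 29 each (1 lost).
    N12: 128+29 = 157 > 80
    N27: 98+29 = 127 ≤ 160
    N28: 78+29 = 107 ≤ 130
Round 3 — N12 seizes.
  N12 sheds 157 L/s to N28, N5: 78 each (1 lost).
    N28: 107+78 = 185 > 130
    N5: 138+78 = 216 > 160
Round 4 — N28, N5 seize.
  N28 sheds 185 L/s to N27: 185 each.
    N27: 127+185 = 312 > 160
  N5 sheds 216 L/s to N27: 216 each.
    N27: 312+216 = 528 > 160
Round 5 — N27 seizes.
  N27 sheds 528 L/s: no online neighbours, lost.
No further seizures.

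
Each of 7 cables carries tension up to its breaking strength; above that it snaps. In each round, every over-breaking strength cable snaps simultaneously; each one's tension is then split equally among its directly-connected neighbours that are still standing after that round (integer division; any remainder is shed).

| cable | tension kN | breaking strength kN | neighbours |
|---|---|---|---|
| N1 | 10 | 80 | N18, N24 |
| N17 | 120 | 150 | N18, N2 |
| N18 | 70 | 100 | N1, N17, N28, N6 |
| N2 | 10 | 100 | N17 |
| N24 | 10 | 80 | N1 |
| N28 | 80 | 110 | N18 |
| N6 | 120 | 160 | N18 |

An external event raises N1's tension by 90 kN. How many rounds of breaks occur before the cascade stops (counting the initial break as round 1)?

4

Round 1 — N1 at 100 > 80. N1 snaps.
  N1 sheds 100 kN to N18, N24: 50 each.
    N18: 70+50 = 120 > 100
    N24: 10+50 = 60 ≤ 80
Round 2 — N18 snaps.
  N18 sheds 120 kN to N17, N28, N6: 40 each.
    N17: 120+40 = 160 > 150
    N28: 80+40 = 120 > 110
    N6: 120+40 = 160 ≤ 160
Round 3 — N17, N28 snap.
  N17 sheds 160 kN to N2: 160 each.
    N2: 10+160 = 170 > 100
  N28 sheds 120 kN: no online neighbours, lost.
Round 4 — N2 snaps.
  N2 sheds 170 kN: no online neighbours, lost.
No further breaks.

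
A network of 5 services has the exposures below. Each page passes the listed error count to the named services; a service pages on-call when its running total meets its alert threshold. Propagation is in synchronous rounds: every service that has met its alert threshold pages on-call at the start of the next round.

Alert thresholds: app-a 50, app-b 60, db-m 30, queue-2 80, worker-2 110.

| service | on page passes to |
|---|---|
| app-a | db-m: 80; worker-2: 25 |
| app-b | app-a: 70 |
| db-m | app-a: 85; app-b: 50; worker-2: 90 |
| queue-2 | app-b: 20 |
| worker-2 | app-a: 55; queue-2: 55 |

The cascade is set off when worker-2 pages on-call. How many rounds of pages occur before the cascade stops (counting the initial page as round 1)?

3

Round 1 — worker-2 pages on-call (initial).
  app-a: +55 → 55 ≥ 50
  queue-2: +55 → 55 < 80
Round 2 — app-a pages on-call.
  db-m: +80 → 80 ≥ 30
Round 3 — db-m pages on-call.
  app-b: +50 → 50 < 60
No further pages.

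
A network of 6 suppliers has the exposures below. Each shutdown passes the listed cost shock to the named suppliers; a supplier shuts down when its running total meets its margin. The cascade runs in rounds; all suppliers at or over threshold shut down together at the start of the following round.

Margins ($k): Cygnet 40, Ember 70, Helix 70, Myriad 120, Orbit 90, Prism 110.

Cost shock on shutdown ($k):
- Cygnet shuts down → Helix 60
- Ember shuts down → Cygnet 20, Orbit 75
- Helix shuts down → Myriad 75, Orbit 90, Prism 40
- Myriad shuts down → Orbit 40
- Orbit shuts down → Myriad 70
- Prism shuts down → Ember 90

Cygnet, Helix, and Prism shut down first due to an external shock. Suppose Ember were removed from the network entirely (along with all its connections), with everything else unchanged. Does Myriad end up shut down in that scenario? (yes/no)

yes

With Ember removed:
Round 1 — Cygnet, Helix, Prism shut down (initial).
  Myriad: +75 → 75 < 120
  Orbit: +90 → 90 ≥ 90
Round 2 — Orbit shuts down.
  Myriad: +70 → 145 ≥ 120
Round 3 — Myriad shuts down.
No further shutdowns.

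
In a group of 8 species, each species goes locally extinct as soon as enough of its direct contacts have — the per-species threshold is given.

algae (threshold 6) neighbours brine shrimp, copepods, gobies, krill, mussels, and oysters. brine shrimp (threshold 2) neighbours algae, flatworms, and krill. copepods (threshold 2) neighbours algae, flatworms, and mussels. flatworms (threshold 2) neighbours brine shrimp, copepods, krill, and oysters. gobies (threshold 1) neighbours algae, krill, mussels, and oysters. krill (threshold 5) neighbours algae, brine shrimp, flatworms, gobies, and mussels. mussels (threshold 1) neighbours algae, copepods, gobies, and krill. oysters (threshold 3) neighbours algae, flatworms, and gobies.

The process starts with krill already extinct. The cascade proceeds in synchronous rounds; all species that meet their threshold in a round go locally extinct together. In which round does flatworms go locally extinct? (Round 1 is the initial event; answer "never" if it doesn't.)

never

Round 1 — krill goes locally extinct (initial).
Round 2 — checking thresholds:
  algae: 1 of 6 neighbours < 6, below threshold.
  brine shrimp: 1 of 3 neighbours < 2, below threshold.
  flatworms: 1 of 4 neighbours < 2, below threshold.
  gobies: 1 of 4 neighbours ≥ 1, goes locally extinct.
  mussels: 1 of 4 neighbours ≥ 1, goes locally extinct.
Round 3 — no new extinctions; cascade stops.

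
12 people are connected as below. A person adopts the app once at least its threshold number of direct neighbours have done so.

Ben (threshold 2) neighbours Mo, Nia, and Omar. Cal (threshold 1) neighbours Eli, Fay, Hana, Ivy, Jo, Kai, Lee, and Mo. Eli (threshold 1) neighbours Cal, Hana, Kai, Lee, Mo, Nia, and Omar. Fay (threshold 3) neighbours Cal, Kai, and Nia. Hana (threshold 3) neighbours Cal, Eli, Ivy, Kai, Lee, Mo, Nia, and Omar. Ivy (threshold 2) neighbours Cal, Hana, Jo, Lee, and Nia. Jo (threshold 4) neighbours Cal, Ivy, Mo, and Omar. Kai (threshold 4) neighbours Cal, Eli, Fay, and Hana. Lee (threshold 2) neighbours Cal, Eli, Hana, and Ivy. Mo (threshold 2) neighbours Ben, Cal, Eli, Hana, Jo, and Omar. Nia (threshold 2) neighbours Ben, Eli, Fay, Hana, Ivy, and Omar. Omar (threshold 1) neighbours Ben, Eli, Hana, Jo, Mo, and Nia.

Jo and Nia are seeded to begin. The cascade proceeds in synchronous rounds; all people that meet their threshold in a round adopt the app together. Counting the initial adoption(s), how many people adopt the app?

10

Round 1 — Jo, Nia adopt the app (initial).
Round 2 — checking thresholds:
  Ben: 1 of 3 neighbours < 2, not yet.
  Cal: 1 of 8 neighbours ≥ 1, adopts the app.
  Eli: 1 of 7 neighbours ≥ 1, adopts the app.
  Fay: 1 of 3 neighbours < 3, not yet.
  Hana: 1 of 8 neighbours < 3, not yet.
  Ivy: 2 of 5 neighbours ≥ 2, adopts the app.
  Mo: 1 of 6 neighbours < 2, not yet.
  Omar: 2 of 6 neighbours ≥ 1, adopts the app.
Round 3 — checking thresholds:
  Ben: 2 of 3 neighbours ≥ 2, adopts the app.
  Fay: 2 of 3 neighbours < 3, not yet.
  Hana: 5 of 8 neighbours ≥ 3, adopts the app.
  Kai: 2 of 4 neighbours < 4, not yet.
  Lee: 3 of 4 neighbours ≥ 2, adopts the app.
  Mo: 4 of 6 neighbours ≥ 2, adopts the app.
Round 4 — no new adoptions; cascade stops.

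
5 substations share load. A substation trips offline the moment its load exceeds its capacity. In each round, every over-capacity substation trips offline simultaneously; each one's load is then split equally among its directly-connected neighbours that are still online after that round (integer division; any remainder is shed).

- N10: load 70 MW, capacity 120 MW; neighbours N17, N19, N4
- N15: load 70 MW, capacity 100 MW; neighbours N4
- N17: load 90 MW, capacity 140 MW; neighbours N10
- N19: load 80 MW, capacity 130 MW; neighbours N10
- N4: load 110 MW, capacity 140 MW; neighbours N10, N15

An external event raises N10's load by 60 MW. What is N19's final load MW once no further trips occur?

Round 1 — N10 at 130 > 120. N10 trips offline.
  N10 sheds 130 MW to N17, N19, N4: 43 each (1 lost).
    N17: 90+43 = 133 ≤ 140
    N19: 80+43 = 123 ≤ 130
    N4: 110+43 = 153 > 140
Round 2 — N4 trips offline.
  N4 sheds 153 MW to N15: 153 each.
    N15: 70+153 = 223 > 100
Round 3 — N15 trips offline.
  N15 sheds 223 MW: no online neighbours, lost.
No further trips.

123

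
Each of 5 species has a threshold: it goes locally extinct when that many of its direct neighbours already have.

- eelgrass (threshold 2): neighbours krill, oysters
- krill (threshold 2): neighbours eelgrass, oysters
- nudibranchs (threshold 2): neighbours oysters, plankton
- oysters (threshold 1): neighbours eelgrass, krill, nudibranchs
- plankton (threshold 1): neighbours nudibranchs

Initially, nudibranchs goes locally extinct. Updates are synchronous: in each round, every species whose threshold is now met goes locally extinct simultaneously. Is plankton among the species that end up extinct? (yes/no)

yes

Round 1 — nudibranchs goes locally extinct (initial).
Round 2 — checking thresholds:
  oysters: 1 of 3 neighbours ≥ 1, goes locally extinct.
  plankton: 1 of 1 neighbours ≥ 1, goes locally extinct.
Round 3 — no new extinctions; cascade stops.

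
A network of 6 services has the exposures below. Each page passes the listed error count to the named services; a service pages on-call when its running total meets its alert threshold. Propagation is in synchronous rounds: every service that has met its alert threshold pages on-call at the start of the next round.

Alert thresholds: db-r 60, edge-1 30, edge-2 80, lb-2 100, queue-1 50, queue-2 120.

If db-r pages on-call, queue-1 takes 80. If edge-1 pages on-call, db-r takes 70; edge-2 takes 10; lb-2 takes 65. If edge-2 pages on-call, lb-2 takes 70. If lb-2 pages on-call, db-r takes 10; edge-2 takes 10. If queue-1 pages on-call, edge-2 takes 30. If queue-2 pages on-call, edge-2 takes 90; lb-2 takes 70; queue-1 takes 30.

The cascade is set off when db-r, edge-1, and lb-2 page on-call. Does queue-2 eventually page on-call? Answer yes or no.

Round 1 — db-r, edge-1, lb-2 page on-call (initial).
  edge-2: +10+10 → 20 < 80
  queue-1: +80 → 80 ≥ 50
Round 2 — queue-1 pages on-call.
  edge-2: +30 → 50 < 80
No further pages.

no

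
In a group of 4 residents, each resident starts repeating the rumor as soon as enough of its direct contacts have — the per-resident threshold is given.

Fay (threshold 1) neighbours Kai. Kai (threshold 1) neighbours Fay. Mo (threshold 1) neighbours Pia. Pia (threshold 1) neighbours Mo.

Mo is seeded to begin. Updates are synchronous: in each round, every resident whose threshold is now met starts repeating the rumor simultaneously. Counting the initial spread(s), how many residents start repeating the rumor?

2

Round 1 — Mo starts repeating the rumor (initial).
Round 2 — checking thresholds:
  Pia: 1 of 1 neighbours ≥ 1, starts repeating the rumor.
Round 3 — no new spreads; cascade stops.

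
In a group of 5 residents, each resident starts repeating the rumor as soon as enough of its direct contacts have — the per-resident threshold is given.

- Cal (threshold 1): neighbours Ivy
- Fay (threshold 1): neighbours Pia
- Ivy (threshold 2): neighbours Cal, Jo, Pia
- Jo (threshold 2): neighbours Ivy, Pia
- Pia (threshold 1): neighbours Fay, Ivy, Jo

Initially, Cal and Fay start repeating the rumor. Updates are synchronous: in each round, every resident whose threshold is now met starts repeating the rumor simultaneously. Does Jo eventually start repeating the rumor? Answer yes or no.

yes

Round 1 — Cal, Fay start repeating the rumor (initial).
Round 2 — checking thresholds:
  Ivy: 1 of 3 neighbours < 2, not yet.
  Pia: 1 of 3 neighbours ≥ 1, starts repeating the rumor.
Round 3 — checking thresholds:
  Ivy: 2 of 3 neighbours ≥ 2, starts repeating the rumor.
  Jo: 1 of 2 neighbours < 2, not yet.
Round 4 — checking thresholds:
  Jo: 2 of 2 neighbours ≥ 2, starts repeating the rumor.
Round 5 — no new spreads; cascade stops.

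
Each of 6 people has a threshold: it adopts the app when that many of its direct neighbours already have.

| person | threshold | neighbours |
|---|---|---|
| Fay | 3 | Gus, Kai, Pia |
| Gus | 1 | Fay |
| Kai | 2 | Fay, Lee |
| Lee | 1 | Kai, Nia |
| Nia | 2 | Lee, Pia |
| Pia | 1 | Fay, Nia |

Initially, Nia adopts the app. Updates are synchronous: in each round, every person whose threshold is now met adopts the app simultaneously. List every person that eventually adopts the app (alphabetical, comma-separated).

Round 1 — Nia adopts the app (initial).
Round 2 — checking thresholds:
  Lee: 1 of 2 neighbours ≥ 1, adopts the app.
  Pia: 1 of 2 neighbours ≥ 1, adopts the app.
Round 3 — no new adoptions; cascade stops.

Lee, Nia, Pia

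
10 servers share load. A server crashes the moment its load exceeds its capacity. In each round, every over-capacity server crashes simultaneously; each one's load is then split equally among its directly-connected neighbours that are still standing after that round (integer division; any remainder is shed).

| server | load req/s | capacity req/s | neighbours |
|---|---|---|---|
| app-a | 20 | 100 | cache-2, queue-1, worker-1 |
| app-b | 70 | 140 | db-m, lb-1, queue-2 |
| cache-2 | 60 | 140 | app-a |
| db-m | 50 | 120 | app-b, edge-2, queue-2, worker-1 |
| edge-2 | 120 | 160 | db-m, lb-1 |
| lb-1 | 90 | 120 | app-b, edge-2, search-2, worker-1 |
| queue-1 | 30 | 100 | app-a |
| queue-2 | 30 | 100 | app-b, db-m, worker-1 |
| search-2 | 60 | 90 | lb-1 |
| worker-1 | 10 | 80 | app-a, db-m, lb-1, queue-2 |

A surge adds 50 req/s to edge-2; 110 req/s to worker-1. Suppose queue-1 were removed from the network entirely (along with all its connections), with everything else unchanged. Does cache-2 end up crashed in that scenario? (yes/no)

With queue-1 removed:
Round 1 — edge-2 at 170 > 160; worker-1 at 120 > 80. edge-2, worker-1 crash.
  edge-2 sheds 170 req/s to db-m, lb-1: 85 each.
    db-m: 50+85 = 135 > 120
    lb-1: 90+85 = 175 > 120
  worker-1 sheds 120 req/s to app-a, db-m, lb-1, queue-2: 30 each.
    app-a: 20+30 = 50 ≤ 100
    db-m: 135+30 = 165 > 120
    lb-1: 175+30 = 205 > 120
    queue-2: 30+30 = 60 ≤ 100
Round 2 — db-m, lb-1 crash.
  db-m sheds 165 req/s to app-b, queue-2: 82 each (1 lost).
    app-b: 70+82 = 152 > 140
    queue-2: 60+82 = 142 > 100
  lb-1 sheds 205 req/s to app-b, search-2: 102 each (1 lost).
    app-b: 152+102 = 254 > 140
    search-2: 60+102 = 162 > 90
Round 3 — app-b, queue-2, search-2 crash.
  app-b sheds 254 req/s: no online neighbours, lost.
  queue-2 sheds 142 req/s: no online neighbours, lost.
  search-2 sheds 162 req/s: no online neighbours, lost.
No further crashes.

no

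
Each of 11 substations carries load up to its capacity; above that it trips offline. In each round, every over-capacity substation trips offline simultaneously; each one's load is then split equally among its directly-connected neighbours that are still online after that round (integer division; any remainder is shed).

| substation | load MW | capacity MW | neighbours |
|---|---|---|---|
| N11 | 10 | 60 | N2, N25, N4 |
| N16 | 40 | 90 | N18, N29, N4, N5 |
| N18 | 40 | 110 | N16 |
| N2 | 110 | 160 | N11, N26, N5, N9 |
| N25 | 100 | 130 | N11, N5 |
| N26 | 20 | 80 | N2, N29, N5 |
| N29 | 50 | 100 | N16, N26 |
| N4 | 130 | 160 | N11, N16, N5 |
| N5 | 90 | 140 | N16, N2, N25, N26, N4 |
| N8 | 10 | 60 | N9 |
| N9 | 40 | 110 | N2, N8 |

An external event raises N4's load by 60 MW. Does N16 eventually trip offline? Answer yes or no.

yes

Round 1 — N4 at 190 > 160. N4 trips offline.
  N4 sheds 190 MW to N11, N16, N5: 63 each (1 lost).
    N11: 10+63 = 73 > 60
    N16: 40+63 = 103 > 90
    N5: 90+63 = 153 > 140
Round 2 — N11, N16, N5 trip offline.
  N11 sheds 73 MW to N2, N25: 36 each (1 lost).
    N2: 110+36 = 146 ≤ 160
    N25: 100+36 = 136 > 130
  N16 sheds 103 MW to N18, N29: 51 each (1 lost).
    N18: 40+51 = 91 ≤ 110
    N29: 50+51 = 101 > 100
  N5 sheds 153 MW to N2, N25, N26: 51 each.
    N2: 146+51 = 197 > 160
    N25: 136+51 = 187 > 130
    N26: 20+51 = 71 ≤ 80
Round 3 — N2, N25, N29 trip offline.
  N2 sheds 197 MW to N26, N9: 98 each (1 lost).
    N26: 71+98 = 169 > 80
    N9: 40+98 = 138 > 110
  N25 sheds 187 MW: no online neighbours, lost.
  N29 sheds 101 MW to N26: 101 each.
    N26: 169+101 = 270 > 80
Round 4 — N26, N9 trip offline.
  N26 sheds 270 MW: no online neighbours, lost.
  N9 sheds 138 MW to N8: 138 each.
    N8: 10+138 = 148 > 60
Round 5 — N8 trips offline.
  N8 sheds 148 MW: no online neighbours, lost.
No further trips.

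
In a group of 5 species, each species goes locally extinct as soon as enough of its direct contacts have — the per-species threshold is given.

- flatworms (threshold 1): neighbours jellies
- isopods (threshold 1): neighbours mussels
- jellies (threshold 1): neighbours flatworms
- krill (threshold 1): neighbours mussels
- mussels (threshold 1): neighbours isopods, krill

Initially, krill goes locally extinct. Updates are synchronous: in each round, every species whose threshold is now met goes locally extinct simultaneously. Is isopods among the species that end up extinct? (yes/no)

yes

Round 1 — krill goes locally extinct (initial).
Round 2 — checking thresholds:
  mussels: 1 of 2 neighbours ≥ 1, goes locally extinct.
Round 3 — checking thresholds:
  isopods: 1 of 1 neighbours ≥ 1, goes locally extinct.
Round 4 — no new extinctions; cascade stops.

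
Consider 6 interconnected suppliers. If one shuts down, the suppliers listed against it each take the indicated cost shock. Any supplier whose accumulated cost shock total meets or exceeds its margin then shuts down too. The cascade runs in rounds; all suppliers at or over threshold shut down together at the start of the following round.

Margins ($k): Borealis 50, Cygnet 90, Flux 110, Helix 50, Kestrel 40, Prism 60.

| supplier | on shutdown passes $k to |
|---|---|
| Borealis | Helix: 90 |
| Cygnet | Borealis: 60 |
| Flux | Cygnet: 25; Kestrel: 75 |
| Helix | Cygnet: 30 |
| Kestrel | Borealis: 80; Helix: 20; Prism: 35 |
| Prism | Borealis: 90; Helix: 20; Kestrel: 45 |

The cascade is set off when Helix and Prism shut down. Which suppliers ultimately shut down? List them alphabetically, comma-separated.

Borealis, Helix, Kestrel, Prism

Round 1 — Helix, Prism shut down (initial).
  Borealis: +90 → 90 ≥ 50
  Cygnet: +30 → 30 < 90
  Kestrel: +45 → 45 ≥ 40
Round 2 — Borealis, Kestrel shut down.
No further shutdowns.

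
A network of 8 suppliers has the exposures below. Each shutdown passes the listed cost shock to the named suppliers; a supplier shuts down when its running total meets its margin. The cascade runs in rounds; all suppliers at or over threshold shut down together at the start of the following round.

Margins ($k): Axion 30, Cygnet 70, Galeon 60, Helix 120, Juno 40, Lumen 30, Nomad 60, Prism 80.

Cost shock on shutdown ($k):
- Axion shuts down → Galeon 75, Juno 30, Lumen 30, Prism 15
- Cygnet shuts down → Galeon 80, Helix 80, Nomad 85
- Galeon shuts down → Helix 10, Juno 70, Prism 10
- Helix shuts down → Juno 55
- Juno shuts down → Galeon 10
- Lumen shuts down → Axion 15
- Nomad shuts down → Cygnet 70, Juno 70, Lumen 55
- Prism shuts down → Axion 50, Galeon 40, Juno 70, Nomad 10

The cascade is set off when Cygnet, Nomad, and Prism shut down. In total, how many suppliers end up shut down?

7

Round 1 — Cygnet, Nomad, Prism shut down (initial).
  Axion: +50 → 50 ≥ 30
  Galeon: +80+40 → 120 ≥ 60
  Helix: +80 → 80 < 120
  Juno: +70+70 → 140 ≥ 40
  Lumen: +55 → 55 ≥ 30
Round 2 — Axion, Galeon, Juno, Lumen shut down.
  Helix: +10 → 90 < 120
No further shutdowns.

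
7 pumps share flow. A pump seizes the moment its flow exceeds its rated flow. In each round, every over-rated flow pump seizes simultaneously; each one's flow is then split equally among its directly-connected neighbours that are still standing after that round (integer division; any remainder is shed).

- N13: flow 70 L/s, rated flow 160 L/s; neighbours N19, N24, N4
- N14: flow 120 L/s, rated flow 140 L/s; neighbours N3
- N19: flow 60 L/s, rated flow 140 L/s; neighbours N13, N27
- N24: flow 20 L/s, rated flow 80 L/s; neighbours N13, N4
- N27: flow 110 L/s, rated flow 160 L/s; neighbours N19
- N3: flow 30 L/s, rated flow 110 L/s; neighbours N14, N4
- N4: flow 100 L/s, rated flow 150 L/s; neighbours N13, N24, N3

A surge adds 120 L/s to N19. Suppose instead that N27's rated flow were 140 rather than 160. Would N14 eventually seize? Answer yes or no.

With N27's rated flow at 140:
Round 1 — N19 at 180 > 140. N19 seizes.
  N19 sheds 180 L/s to N13, N27: 90 each.
    N13: 70+90 = 160 ≤ 160
    N27: 110+90 = 200 > 140
Round 2 — N27 seizes.
  N27 sheds 200 L/s: no online neighbours, lost.
No further seizures.

no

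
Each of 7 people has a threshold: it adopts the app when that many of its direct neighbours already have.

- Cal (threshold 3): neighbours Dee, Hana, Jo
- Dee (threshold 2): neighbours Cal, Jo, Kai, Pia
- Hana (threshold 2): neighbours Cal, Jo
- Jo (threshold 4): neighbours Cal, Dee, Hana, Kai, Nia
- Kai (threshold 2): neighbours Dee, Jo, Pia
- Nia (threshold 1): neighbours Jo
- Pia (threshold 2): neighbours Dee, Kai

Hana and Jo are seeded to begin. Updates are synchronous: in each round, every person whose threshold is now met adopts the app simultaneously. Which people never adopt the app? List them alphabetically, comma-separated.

Round 1 — Hana, Jo adopt the app (initial).
Round 2 — checking thresholds:
  Cal: 2 of 3 neighbours < 3, not yet.
  Dee: 1 of 4 neighbours < 2, not yet.
  Kai: 1 of 3 neighbours < 2, not yet.
  Nia: 1 of 1 neighbours ≥ 1, adopts the app.
Round 3 — no new adoptions; cascade stops.

Cal, Dee, Kai, Pia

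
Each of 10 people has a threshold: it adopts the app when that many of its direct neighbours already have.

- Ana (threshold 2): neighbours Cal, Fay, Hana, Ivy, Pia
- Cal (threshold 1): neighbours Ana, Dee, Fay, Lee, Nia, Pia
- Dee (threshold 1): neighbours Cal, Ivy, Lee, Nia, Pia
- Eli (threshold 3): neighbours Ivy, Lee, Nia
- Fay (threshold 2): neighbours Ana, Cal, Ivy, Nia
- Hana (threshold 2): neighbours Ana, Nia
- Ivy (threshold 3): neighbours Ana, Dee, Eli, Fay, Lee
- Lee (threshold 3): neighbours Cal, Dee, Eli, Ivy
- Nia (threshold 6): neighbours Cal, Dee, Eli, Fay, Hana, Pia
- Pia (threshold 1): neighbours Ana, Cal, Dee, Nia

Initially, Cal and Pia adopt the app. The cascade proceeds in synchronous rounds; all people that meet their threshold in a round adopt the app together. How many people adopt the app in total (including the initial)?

Round 1 — Cal, Pia adopt the app (initial).
Round 2 — checking thresholds:
  Ana: 2 of 5 neighbours ≥ 2, adopts the app.
  Dee: 2 of 5 neighbours ≥ 1, adopts the app.
  Fay: 1 of 4 neighbours < 2, not yet.
  Lee: 1 of 4 neighbours < 3, not yet.
  Nia: 2 of 6 neighbours < 6, not yet.
Round 3 — checking thresholds:
  Fay: 2 of 4 neighbours ≥ 2, adopts the app.
  Hana: 1 of 2 neighbours < 2, not yet.
  Ivy: 2 of 5 neighbours < 3, not yet.
  Lee: 2 of 4 neighbours < 3, not yet.
  Nia: 3 of 6 neighbours < 6, not yet.
Round 4 — checking thresholds:
  Hana: 1 of 2 neighbours < 2, not yet.
  Ivy: 3 of 5 neighbours ≥ 3, adopts the app.
  Lee: 2 of 4 neighbours < 3, not yet.
  Nia: 4 of 6 neighbours < 6, not yet.
Round 5 — checking thresholds:
  Eli: 1 of 3 neighbours < 3, not yet.
  Hana: 1 of 2 neighbours < 2, not yet.
  Lee: 3 of 4 neighbours ≥ 3, adopts the app.
  Nia: 4 of 6 neighbours < 6, not yet.
Round 6 — no new adoptions; cascade stops.

7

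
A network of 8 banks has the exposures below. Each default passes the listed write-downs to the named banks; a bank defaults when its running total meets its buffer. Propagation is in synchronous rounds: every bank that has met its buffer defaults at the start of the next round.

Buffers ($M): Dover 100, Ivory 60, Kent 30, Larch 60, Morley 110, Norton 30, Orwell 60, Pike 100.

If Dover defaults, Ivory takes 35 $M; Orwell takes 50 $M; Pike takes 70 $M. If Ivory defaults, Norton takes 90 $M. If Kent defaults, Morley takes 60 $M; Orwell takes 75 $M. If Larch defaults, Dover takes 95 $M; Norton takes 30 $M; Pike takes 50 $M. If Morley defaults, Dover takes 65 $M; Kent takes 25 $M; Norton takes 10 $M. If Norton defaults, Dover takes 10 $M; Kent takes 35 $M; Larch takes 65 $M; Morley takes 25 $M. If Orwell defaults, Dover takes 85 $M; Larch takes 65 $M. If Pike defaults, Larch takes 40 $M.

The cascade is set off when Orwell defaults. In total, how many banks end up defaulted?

6

Round 1 — Orwell defaults (initial).
  Dover: +85 → 85 < 100
  Larch: +65 → 65 ≥ 60
Round 2 — Larch defaults.
  Dover: +95 → 180 ≥ 100
  Norton: +30 → 30 ≥ 30
  Pike: +50 → 50 < 100
Round 3 — Dover, Norton default.
  Ivory: +35 → 35 < 60
  Kent: +35 → 35 ≥ 30
  Morley: +25 → 25 < 110
  Pike: +70 → 120 ≥ 100
Round 4 — Kent, Pike default.
  Morley: +60 → 85 < 110
No further defaults.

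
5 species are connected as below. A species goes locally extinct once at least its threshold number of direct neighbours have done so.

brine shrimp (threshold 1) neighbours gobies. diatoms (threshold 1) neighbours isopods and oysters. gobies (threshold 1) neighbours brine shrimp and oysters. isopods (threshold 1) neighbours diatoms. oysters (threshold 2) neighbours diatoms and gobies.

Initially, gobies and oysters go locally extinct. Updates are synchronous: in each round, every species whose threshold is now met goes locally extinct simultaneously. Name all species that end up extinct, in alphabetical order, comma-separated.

brine shrimp, diatoms, gobies, isopods, oysters

Round 1 — gobies, oysters go locally extinct (initial).
Round 2 — checking thresholds:
  brine shrimp: 1 of 1 neighbours ≥ 1, goes locally extinct.
  diatoms: 1 of 2 neighbours ≥ 1, goes locally extinct.
Round 3 — checking thresholds:
  isopods: 1 of 1 neighbours ≥ 1, goes locally extinct.
Round 4 — no new extinctions; cascade stops.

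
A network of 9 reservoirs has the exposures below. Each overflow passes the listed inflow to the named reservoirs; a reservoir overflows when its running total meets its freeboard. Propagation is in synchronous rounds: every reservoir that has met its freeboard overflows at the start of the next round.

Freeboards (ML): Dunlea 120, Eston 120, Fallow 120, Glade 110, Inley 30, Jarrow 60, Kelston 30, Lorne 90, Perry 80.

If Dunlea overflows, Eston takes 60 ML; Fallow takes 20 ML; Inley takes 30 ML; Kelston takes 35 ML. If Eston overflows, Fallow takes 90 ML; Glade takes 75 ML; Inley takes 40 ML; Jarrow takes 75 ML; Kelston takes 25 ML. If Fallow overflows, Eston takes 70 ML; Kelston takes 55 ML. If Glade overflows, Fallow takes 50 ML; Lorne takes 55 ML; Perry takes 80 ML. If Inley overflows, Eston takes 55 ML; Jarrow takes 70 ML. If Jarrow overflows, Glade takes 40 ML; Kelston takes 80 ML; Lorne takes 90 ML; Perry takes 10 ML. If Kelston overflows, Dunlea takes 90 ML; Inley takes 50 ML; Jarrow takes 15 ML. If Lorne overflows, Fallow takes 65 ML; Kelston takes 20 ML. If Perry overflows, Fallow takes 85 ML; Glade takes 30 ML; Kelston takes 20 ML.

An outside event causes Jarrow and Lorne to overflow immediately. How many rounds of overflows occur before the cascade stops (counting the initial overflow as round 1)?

Round 1 — Jarrow, Lorne overflow (initial).
  Fallow: +65 → 65 < 120
  Glade: +40 → 40 < 110
  Kelston: +80+20 → 100 ≥ 30
  Perry: +10 → 10 < 80
Round 2 — Kelston overflows.
  Dunlea: +90 → 90 < 120
  Inley: +50 → 50 ≥ 30
Round 3 — Inley overflows.
  Eston: +55 → 55 < 120
No further overflows.

3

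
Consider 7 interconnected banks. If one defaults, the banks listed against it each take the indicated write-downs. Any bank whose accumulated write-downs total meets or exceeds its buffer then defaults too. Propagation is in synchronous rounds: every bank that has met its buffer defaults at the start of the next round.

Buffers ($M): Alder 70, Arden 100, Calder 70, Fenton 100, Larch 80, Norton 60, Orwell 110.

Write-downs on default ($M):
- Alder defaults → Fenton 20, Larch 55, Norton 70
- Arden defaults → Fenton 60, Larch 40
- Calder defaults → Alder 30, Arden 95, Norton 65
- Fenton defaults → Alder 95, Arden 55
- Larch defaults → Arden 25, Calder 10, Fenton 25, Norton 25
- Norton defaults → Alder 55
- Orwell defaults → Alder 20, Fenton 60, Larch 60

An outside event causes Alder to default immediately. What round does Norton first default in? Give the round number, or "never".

2

Round 1 — Alder defaults (initial).
  Fenton: +20 → 20 < 100
  Larch: +55 → 55 < 80
  Norton: +70 → 70 ≥ 60
Round 2 — Norton defaults.
No further defaults.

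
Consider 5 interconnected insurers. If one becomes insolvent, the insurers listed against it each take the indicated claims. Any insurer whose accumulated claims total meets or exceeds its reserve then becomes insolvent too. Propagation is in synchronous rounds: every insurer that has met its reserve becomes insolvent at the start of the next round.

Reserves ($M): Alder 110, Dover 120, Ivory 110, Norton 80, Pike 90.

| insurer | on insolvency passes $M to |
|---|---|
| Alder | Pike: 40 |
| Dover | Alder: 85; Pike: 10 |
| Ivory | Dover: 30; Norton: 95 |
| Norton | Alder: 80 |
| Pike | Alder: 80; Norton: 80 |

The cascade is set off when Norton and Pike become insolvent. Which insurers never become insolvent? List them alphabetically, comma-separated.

Dover, Ivory

Round 1 — Norton, Pike become insolvent (initial).
  Alder: +80+80 → 160 ≥ 110
Round 2 — Alder becomes insolvent.
No further insolvencies.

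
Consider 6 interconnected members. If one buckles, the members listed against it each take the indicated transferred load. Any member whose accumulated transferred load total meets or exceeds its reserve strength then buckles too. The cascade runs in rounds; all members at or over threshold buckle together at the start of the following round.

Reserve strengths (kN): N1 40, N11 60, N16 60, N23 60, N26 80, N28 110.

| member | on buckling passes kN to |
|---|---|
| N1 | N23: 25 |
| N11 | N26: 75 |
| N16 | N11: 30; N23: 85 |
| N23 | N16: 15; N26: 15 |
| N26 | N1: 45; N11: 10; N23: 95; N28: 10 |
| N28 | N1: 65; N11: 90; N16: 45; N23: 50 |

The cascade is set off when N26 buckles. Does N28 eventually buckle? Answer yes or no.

Round 1 — N26 buckles (initial).
  N1: +45 → 45 ≥ 40
  N11: +10 → 10 < 60
  N23: +95 → 95 ≥ 60
  N28: +10 → 10 < 110
Round 2 — N1, N23 buckle.
  N16: +15 → 15 < 60
No further bucklings.

no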